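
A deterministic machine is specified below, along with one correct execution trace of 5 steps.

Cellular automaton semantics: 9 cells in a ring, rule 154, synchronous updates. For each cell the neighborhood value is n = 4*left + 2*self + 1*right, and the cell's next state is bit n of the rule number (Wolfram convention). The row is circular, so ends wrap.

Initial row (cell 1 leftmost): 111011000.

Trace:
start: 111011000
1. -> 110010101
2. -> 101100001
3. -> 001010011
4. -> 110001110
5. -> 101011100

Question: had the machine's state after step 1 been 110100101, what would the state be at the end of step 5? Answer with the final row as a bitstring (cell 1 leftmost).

001011101

state after step 1 := 110100101
2. -> 100011001
3. -> 010110111
4. -> 000100110
5. -> 001011101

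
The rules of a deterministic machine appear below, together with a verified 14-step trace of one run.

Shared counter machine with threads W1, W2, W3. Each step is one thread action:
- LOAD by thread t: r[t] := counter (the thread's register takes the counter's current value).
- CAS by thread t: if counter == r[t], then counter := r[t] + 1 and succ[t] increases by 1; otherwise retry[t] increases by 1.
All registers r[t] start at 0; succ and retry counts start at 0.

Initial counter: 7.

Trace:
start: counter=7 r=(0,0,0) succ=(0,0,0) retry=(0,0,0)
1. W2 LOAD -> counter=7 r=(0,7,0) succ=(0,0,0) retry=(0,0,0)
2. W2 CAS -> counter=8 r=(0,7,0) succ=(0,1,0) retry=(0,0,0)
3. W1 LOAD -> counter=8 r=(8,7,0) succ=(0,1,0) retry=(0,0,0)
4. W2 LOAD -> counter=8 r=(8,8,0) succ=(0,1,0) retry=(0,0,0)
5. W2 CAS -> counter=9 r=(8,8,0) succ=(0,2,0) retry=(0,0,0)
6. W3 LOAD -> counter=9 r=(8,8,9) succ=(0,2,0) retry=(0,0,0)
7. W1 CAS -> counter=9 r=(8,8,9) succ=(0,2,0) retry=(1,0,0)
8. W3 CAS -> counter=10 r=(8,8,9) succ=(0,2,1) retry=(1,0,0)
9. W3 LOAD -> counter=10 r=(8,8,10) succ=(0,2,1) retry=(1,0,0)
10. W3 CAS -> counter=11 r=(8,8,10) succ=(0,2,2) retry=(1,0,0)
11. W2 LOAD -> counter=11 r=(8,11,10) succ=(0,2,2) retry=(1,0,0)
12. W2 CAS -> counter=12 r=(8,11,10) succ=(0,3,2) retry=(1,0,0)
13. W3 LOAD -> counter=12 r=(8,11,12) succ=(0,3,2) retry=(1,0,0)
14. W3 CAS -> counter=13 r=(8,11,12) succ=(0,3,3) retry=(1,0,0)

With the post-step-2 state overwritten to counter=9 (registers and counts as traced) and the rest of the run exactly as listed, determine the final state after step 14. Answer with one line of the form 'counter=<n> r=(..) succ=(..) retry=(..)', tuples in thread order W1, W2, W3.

state after step 2 := counter=9 r=(0,7,0) succ=(0,1,0) retry=(0,0,0)
3. W1 LOAD -> counter=9 r=(9,7,0) succ=(0,1,0) retry=(0,0,0)
4. W2 LOAD -> counter=9 r=(9,9,0) succ=(0,1,0) retry=(0,0,0)
5. W2 CAS -> counter=10 r=(9,9,0) succ=(0,2,0) retry=(0,0,0)
6. W3 LOAD -> counter=10 r=(9,9,10) succ=(0,2,0) retry=(0,0,0)
7. W1 CAS -> counter=10 r=(9,9,10) succ=(0,2,0) retry=(1,0,0)
8. W3 CAS -> counter=11 r=(9,9,10) succ=(0,2,1) retry=(1,0,0)
9. W3 LOAD -> counter=11 r=(9,9,11) succ=(0,2,1) retry=(1,0,0)
10. W3 CAS -> counter=12 r=(9,9,11) succ=(0,2,2) retry=(1,0,0)
11. W2 LOAD -> counter=12 r=(9,12,11) succ=(0,2,2) retry=(1,0,0)
12. W2 CAS -> counter=13 r=(9,12,11) succ=(0,3,2) retry=(1,0,0)
13. W3 LOAD -> counter=13 r=(9,12,13) succ=(0,3,2) retry=(1,0,0)
14. W3 CAS -> counter=14 r=(9,12,13) succ=(0,3,3) retry=(1,0,0)

counter=14 r=(9,12,13) succ=(0,3,3) retry=(1,0,0)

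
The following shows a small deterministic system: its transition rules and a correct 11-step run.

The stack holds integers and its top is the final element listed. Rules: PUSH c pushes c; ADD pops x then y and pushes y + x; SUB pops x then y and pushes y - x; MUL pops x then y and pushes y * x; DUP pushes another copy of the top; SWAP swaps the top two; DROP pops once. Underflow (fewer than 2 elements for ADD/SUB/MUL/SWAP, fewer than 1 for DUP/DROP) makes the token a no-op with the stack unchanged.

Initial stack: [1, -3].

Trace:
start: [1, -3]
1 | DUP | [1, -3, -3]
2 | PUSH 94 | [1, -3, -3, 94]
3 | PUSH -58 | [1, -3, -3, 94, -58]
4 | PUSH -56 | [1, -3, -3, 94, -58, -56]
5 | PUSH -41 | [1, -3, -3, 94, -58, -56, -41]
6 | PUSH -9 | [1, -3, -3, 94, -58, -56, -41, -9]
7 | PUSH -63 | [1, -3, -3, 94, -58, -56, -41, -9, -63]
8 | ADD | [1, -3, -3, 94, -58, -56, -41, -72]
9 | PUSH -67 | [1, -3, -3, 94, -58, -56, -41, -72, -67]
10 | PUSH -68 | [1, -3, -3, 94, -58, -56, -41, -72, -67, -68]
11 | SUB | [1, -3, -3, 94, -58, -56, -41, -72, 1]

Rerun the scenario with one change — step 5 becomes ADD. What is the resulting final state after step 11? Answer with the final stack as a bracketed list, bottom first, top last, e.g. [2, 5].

(re-executing from step 5 with the substitution; state before step 5: [1, -3, -3, 94, -58, -56])
5 | ADD | [1, -3, -3, 94, -114]
6 | PUSH -9 | [1, -3, -3, 94, -114, -9]
7 | PUSH -63 | [1, -3, -3, 94, -114, -9, -63]
8 | ADD | [1, -3, -3, 94, -114, -72]
9 | PUSH -67 | [1, -3, -3, 94, -114, -72, -67]
10 | PUSH -68 | [1, -3, -3, 94, -114, -72, -67, -68]
11 | SUB | [1, -3, -3, 94, -114, -72, 1]

[1, -3, -3, 94, -114, -72, 1]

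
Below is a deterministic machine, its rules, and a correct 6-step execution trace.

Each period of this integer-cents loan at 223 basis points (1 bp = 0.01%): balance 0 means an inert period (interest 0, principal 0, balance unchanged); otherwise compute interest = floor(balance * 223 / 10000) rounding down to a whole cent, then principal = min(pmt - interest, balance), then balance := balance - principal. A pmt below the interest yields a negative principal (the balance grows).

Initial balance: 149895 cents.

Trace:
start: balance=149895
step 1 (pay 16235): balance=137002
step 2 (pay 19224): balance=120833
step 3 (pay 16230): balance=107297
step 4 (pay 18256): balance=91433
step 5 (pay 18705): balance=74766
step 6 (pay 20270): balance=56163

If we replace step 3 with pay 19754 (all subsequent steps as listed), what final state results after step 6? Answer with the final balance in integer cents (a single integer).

52399

(re-executing from step 3 with the substitution; state before step 3: balance=120833)
step 3 (pay 19754): balance=103773
step 4 (pay 18256): balance=87831
step 5 (pay 18705): balance=71084
step 6 (pay 20270): balance=52399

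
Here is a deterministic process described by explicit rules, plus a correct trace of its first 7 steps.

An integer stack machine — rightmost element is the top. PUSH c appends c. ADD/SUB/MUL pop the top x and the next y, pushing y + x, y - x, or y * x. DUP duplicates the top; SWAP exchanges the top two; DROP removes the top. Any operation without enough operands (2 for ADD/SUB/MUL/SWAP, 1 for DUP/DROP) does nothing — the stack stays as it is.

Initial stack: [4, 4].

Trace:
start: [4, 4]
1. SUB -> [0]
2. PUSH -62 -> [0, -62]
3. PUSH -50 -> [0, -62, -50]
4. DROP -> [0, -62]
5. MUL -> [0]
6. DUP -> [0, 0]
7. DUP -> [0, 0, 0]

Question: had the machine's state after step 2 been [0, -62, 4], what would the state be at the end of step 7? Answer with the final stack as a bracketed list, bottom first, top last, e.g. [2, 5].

[0, -248, -248, -248]

state after step 2 := [0, -62, 4]
3. PUSH -50 -> [0, -62, 4, -50]
4. DROP -> [0, -62, 4]
5. MUL -> [0, -248]
6. DUP -> [0, -248, -248]
7. DUP -> [0, -248, -248, -248]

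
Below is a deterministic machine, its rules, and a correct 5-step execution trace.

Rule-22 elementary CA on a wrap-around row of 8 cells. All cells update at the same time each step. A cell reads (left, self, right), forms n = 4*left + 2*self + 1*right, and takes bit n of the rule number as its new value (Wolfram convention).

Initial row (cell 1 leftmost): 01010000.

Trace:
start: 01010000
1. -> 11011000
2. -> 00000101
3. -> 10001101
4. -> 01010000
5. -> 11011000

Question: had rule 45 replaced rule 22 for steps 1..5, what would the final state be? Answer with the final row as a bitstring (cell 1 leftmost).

11111111

(re-executing steps 1..5 under rule 45; state before step 1: 01010000)
1. -> 01110111
2. -> 11001100
3. -> 10001000
4. -> 10101010
5. -> 11111111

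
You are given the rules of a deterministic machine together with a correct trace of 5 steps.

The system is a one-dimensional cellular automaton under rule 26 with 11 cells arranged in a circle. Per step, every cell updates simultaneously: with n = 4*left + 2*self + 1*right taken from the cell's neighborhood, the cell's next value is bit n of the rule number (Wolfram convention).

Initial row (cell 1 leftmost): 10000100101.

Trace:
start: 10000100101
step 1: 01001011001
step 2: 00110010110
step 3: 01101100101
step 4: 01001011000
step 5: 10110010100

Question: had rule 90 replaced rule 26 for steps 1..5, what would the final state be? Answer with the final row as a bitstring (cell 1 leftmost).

(re-executing steps 1..5 under rule 90; state before step 1: 10000100101)
step 1: 11001011001
step 2: 01110011111
step 3: 01011110001
step 4: 00010011010
step 5: 00101111001

00101111001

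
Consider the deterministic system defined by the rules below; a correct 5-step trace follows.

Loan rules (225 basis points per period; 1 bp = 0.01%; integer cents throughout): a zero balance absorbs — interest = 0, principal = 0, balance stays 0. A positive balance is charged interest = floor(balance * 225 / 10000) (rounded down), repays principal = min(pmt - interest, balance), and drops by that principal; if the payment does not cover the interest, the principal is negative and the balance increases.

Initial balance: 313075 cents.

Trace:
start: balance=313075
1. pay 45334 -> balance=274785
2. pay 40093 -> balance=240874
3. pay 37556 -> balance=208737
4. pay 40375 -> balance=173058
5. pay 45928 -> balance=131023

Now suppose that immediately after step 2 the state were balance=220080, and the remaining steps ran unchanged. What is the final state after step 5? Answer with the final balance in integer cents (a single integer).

state after step 2 := balance=220080
3. pay 37556 -> balance=187475
4. pay 40375 -> balance=151318
5. pay 45928 -> balance=108794

108794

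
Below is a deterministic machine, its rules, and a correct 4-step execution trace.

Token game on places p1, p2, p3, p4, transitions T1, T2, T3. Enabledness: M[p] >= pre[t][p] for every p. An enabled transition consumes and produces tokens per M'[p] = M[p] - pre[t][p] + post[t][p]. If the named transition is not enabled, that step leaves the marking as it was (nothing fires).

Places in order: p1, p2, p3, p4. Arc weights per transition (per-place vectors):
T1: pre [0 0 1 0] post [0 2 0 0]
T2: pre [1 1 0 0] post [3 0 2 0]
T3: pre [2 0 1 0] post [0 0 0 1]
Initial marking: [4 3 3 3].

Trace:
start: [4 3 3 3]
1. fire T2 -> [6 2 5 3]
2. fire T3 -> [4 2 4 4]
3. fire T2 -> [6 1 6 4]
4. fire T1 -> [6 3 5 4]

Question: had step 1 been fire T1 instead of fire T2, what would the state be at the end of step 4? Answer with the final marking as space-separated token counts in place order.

(re-executing from step 1 with the substitution; state before step 1: [4 3 3 3])
1. fire T1 -> [4 5 2 3]
2. fire T3 -> [2 5 1 4]
3. fire T2 -> [4 4 3 4]
4. fire T1 -> [4 6 2 4]

4 6 2 4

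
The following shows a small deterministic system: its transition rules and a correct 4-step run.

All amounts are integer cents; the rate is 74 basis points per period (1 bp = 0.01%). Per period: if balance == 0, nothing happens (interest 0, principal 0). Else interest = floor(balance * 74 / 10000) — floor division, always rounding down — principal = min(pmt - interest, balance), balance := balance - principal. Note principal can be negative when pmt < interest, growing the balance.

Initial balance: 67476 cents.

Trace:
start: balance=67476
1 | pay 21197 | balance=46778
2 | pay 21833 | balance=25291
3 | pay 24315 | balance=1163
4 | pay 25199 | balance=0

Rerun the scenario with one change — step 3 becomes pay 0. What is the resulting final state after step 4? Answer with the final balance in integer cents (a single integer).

467

(re-executing from step 3 with the substitution; state before step 3: balance=25291)
3 | pay 0 | balance=25478
4 | pay 25199 | balance=467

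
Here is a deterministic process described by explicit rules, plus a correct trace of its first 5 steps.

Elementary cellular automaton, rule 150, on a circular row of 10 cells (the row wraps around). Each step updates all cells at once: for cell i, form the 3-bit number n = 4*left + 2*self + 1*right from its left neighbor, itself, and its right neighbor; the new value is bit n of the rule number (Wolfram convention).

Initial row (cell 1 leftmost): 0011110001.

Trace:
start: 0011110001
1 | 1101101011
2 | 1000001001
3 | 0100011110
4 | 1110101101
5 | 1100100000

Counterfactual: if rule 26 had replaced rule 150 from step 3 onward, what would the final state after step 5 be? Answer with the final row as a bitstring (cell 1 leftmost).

(re-executing steps 3..5 under rule 26; state before step 3: 1000001001)
3 | 0100010111
4 | 0010100100
5 | 0100011010

0100011010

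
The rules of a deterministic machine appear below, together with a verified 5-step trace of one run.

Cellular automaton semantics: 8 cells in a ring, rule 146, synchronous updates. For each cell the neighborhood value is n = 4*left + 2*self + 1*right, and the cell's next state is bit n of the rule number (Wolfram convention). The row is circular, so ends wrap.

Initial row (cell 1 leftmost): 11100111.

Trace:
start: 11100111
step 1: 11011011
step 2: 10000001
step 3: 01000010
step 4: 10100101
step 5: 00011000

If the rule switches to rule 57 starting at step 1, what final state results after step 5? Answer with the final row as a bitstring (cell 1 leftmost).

(re-executing steps 1..5 under rule 57; state before step 1: 11100111)
step 1: 00010100
step 2: 11001011
step 3: 00100110
step 4: 10010101
step 5: 01001011

01001011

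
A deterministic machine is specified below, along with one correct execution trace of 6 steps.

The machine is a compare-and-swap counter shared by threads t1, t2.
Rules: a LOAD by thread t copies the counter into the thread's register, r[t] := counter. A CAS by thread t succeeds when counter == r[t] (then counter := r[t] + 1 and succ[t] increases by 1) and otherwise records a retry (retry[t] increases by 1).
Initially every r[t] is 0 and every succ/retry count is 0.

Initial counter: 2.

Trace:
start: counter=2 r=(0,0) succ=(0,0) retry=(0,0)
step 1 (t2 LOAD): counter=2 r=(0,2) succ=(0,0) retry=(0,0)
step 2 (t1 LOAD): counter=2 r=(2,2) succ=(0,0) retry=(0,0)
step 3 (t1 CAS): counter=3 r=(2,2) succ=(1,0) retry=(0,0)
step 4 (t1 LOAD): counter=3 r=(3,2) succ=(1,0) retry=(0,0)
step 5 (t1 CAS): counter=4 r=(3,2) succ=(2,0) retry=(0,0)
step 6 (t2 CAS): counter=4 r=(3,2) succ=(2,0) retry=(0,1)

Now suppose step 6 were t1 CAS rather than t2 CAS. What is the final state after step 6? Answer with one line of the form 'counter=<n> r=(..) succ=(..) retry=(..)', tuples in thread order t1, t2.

(re-executing from step 6 with the substitution; state before step 6: counter=4 r=(3,2) succ=(2,0) retry=(0,0))
step 6 (t1 CAS): counter=4 r=(3,2) succ=(2,0) retry=(1,0)

counter=4 r=(3,2) succ=(2,0) retry=(1,0)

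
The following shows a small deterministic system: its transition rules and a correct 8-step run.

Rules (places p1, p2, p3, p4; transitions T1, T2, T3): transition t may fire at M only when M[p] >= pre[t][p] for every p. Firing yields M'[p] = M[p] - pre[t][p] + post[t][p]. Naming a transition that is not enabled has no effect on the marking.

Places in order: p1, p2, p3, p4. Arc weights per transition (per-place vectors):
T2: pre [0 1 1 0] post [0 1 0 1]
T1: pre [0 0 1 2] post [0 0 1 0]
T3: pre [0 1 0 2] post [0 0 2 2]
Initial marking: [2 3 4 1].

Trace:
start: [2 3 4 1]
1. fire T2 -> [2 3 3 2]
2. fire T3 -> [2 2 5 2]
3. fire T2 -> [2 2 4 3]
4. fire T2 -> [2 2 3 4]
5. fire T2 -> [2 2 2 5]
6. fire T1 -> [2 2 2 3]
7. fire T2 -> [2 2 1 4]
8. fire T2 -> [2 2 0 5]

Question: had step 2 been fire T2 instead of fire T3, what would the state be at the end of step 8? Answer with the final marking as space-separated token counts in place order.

(re-executing from step 2 with the substitution; state before step 2: [2 3 3 2])
2. fire T2 -> [2 3 2 3]
3. fire T2 -> [2 3 1 4]
4. fire T2 -> [2 3 0 5]
5. fire T2 -> [2 3 0 5]
6. fire T1 -> [2 3 0 5]
7. fire T2 -> [2 3 0 5]
8. fire T2 -> [2 3 0 5]

2 3 0 5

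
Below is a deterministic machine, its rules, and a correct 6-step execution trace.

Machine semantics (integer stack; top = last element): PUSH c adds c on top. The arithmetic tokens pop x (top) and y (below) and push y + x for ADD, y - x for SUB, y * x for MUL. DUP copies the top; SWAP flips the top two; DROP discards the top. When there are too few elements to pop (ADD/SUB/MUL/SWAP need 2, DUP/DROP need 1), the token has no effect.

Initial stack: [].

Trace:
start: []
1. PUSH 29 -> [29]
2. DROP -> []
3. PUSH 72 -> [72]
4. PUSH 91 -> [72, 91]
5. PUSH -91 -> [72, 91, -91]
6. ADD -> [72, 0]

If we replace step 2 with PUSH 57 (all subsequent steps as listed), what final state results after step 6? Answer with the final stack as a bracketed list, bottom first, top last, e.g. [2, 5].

[29, 57, 72, 0]

(re-executing from step 2 with the substitution; state before step 2: [29])
2. PUSH 57 -> [29, 57]
3. PUSH 72 -> [29, 57, 72]
4. PUSH 91 -> [29, 57, 72, 91]
5. PUSH -91 -> [29, 57, 72, 91, -91]
6. ADD -> [29, 57, 72, 0]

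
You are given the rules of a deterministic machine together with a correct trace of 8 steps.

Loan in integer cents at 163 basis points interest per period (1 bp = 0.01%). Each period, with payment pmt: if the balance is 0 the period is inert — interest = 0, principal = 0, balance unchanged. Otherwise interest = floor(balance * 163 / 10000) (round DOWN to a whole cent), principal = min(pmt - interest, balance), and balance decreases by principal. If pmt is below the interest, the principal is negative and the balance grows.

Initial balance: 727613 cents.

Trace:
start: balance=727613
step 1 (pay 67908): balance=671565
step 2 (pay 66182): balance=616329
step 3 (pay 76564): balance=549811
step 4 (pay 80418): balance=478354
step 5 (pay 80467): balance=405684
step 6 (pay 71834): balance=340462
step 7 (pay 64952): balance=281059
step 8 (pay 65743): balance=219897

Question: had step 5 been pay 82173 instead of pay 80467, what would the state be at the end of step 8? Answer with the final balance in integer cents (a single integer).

(re-executing from step 5 with the substitution; state before step 5: balance=478354)
step 5 (pay 82173): balance=403978
step 6 (pay 71834): balance=338728
step 7 (pay 64952): balance=279297
step 8 (pay 65743): balance=218106

218106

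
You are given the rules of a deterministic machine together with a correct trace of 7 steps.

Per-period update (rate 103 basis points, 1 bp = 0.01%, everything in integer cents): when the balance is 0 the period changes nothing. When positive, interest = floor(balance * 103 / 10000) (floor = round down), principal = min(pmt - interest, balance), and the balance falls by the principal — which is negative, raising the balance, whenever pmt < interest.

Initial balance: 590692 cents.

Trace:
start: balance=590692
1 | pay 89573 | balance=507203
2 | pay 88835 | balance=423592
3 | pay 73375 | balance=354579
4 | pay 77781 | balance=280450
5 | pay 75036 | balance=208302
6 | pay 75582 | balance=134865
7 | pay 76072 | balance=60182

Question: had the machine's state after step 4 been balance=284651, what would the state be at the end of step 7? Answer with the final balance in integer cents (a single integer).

state after step 4 := balance=284651
5 | pay 75036 | balance=212546
6 | pay 75582 | balance=139153
7 | pay 76072 | balance=64514

64514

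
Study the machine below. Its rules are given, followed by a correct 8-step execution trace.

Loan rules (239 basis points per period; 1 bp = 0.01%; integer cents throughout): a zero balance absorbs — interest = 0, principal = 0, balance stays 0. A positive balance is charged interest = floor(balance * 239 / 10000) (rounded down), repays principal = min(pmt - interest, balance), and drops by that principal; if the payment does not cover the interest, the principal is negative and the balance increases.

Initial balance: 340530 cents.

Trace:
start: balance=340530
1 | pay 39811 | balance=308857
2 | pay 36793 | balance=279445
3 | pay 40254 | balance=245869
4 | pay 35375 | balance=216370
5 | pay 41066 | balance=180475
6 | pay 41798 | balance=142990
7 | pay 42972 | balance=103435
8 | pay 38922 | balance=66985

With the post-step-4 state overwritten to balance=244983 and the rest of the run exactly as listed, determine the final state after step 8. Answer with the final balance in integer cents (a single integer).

state after step 4 := balance=244983
5 | pay 41066 | balance=209772
6 | pay 41798 | balance=172987
7 | pay 42972 | balance=134149
8 | pay 38922 | balance=98433

98433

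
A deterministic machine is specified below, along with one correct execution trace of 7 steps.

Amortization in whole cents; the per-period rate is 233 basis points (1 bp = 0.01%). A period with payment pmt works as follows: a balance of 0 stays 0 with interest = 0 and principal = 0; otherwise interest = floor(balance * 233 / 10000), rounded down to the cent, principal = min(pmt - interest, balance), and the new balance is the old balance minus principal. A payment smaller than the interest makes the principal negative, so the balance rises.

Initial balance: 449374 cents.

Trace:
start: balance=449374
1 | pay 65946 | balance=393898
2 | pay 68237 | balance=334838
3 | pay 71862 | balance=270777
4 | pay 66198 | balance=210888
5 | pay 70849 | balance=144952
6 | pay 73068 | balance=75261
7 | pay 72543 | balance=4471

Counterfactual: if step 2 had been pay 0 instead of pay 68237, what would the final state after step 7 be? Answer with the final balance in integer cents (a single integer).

(re-executing from step 2 with the substitution; state before step 2: balance=393898)
2 | pay 0 | balance=403075
3 | pay 71862 | balance=340604
4 | pay 66198 | balance=282342
5 | pay 70849 | balance=218071
6 | pay 73068 | balance=150084
7 | pay 72543 | balance=81037

81037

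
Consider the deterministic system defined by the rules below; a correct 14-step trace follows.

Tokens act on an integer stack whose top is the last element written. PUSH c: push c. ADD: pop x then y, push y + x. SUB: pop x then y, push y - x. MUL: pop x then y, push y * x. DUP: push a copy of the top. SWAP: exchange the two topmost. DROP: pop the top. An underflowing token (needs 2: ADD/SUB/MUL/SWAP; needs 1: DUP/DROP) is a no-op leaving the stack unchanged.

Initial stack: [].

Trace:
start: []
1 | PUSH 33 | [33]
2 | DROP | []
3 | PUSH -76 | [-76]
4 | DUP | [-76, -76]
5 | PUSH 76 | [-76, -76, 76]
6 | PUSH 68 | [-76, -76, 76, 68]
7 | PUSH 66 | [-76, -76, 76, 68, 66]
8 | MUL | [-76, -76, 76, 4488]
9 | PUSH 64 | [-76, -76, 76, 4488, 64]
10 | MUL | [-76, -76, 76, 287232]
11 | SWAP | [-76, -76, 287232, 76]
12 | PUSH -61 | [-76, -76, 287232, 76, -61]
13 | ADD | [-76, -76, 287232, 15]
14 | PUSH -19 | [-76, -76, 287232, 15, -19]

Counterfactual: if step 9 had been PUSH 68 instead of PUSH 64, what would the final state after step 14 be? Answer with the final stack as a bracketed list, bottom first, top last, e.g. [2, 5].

[-76, -76, 305184, 15, -19]

(re-executing from step 9 with the substitution; state before step 9: [-76, -76, 76, 4488])
9 | PUSH 68 | [-76, -76, 76, 4488, 68]
10 | MUL | [-76, -76, 76, 305184]
11 | SWAP | [-76, -76, 305184, 76]
12 | PUSH -61 | [-76, -76, 305184, 76, -61]
13 | ADD | [-76, -76, 305184, 15]
14 | PUSH -19 | [-76, -76, 305184, 15, -19]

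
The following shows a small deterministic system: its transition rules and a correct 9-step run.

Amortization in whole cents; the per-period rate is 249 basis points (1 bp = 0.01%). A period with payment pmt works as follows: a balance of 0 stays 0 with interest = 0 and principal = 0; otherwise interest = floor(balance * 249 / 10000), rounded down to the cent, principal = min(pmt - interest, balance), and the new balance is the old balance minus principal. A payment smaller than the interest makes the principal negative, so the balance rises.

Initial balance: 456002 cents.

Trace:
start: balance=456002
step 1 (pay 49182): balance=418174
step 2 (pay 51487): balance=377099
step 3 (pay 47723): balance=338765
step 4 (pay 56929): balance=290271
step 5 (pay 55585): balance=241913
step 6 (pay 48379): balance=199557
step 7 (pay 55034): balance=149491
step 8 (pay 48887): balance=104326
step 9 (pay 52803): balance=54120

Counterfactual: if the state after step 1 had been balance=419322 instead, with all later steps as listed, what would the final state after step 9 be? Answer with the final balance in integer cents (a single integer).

55520

state after step 1 := balance=419322
step 2 (pay 51487): balance=378276
step 3 (pay 47723): balance=339972
step 4 (pay 56929): balance=291508
step 5 (pay 55585): balance=243181
step 6 (pay 48379): balance=200857
step 7 (pay 55034): balance=150824
step 8 (pay 48887): balance=105692
step 9 (pay 52803): balance=55520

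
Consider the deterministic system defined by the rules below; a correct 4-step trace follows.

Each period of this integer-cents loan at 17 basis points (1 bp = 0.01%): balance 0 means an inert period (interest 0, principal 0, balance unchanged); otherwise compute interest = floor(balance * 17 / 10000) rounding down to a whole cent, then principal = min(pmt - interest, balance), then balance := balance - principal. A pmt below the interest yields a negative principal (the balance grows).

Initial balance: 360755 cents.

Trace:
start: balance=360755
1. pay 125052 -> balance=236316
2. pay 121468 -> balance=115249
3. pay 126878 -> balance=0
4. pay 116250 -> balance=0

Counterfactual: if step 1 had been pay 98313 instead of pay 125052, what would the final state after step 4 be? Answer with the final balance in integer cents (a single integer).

0

(re-executing from step 1 with the substitution; state before step 1: balance=360755)
1. pay 98313 -> balance=263055
2. pay 121468 -> balance=142034
3. pay 126878 -> balance=15397
4. pay 116250 -> balance=0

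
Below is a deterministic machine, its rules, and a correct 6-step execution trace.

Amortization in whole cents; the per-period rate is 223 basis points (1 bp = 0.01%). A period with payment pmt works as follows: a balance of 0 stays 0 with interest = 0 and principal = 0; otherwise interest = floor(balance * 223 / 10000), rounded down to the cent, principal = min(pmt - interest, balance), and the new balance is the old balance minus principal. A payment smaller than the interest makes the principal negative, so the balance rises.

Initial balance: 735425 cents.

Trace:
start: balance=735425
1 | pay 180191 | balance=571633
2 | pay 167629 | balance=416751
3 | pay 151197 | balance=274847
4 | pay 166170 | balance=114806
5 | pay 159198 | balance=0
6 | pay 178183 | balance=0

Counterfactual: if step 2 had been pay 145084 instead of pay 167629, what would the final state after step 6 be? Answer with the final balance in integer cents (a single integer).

0

(re-executing from step 2 with the substitution; state before step 2: balance=571633)
2 | pay 145084 | balance=439296
3 | pay 151197 | balance=297895
4 | pay 166170 | balance=138368
5 | pay 159198 | balance=0
6 | pay 178183 | balance=0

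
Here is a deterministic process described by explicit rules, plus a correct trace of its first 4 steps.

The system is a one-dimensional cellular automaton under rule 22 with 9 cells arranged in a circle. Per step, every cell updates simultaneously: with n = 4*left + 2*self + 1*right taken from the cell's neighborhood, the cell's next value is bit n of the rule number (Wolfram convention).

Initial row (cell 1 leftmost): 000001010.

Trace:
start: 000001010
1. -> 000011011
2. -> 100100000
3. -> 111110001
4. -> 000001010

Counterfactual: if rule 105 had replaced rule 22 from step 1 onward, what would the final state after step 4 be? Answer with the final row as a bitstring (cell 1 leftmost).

(re-executing steps 1..4 under rule 105; state before step 1: 000001010)
1. -> 111100100
2. -> 100100000
3. -> 000001110
4. -> 111101010

111101010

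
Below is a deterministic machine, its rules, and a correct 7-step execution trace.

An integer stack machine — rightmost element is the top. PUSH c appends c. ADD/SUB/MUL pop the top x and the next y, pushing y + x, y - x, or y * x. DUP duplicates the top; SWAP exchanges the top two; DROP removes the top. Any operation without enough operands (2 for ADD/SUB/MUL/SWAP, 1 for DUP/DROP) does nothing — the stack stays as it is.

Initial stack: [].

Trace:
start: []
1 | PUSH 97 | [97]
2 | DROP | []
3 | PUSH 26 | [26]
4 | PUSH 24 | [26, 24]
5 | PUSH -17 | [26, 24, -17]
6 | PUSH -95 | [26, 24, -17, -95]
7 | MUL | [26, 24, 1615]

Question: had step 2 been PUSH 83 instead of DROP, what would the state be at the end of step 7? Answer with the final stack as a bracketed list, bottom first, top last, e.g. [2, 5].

(re-executing from step 2 with the substitution; state before step 2: [97])
2 | PUSH 83 | [97, 83]
3 | PUSH 26 | [97, 83, 26]
4 | PUSH 24 | [97, 83, 26, 24]
5 | PUSH -17 | [97, 83, 26, 24, -17]
6 | PUSH -95 | [97, 83, 26, 24, -17, -95]
7 | MUL | [97, 83, 26, 24, 1615]

[97, 83, 26, 24, 1615]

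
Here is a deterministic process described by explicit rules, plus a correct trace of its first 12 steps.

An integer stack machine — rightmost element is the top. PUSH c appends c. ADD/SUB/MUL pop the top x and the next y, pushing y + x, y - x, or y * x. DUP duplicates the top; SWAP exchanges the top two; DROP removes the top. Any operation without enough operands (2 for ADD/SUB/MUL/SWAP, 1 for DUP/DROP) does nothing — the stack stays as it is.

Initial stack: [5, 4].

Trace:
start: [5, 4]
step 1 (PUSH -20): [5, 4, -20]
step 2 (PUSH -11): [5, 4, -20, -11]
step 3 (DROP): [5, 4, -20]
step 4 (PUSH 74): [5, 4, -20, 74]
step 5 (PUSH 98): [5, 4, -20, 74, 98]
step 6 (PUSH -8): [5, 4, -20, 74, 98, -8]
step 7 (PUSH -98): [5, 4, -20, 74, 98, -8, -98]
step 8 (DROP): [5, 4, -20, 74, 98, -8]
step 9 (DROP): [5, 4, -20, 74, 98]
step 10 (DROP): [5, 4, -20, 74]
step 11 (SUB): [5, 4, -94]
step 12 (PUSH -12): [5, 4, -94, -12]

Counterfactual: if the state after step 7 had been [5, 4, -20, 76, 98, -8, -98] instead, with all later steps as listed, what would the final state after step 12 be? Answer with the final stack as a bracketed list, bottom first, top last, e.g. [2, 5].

[5, 4, -96, -12]

state after step 7 := [5, 4, -20, 76, 98, -8, -98]
step 8 (DROP): [5, 4, -20, 76, 98, -8]
step 9 (DROP): [5, 4, -20, 76, 98]
step 10 (DROP): [5, 4, -20, 76]
step 11 (SUB): [5, 4, -96]
step 12 (PUSH -12): [5, 4, -96, -12]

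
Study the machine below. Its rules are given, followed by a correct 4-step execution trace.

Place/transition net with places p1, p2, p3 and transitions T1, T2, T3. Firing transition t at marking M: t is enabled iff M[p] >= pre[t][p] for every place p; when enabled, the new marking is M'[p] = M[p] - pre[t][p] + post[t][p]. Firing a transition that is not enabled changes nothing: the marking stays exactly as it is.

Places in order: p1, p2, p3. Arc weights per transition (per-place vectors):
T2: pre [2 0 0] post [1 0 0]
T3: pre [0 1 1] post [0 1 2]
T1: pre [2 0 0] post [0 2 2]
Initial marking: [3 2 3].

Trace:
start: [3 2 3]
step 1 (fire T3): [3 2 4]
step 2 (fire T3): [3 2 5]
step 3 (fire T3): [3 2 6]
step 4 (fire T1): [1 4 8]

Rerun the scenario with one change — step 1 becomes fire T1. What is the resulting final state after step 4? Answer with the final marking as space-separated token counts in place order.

(re-executing from step 1 with the substitution; state before step 1: [3 2 3])
step 1 (fire T1): [1 4 5]
step 2 (fire T3): [1 4 6]
step 3 (fire T3): [1 4 7]
step 4 (fire T1): [1 4 7]

1 4 7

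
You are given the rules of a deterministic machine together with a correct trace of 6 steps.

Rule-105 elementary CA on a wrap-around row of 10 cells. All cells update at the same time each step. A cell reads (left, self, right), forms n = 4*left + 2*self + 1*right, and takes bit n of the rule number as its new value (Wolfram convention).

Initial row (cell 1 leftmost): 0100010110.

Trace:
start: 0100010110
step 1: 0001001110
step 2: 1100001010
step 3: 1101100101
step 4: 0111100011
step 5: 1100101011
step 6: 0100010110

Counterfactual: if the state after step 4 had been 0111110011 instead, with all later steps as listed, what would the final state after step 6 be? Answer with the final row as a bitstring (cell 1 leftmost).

0101000010

state after step 4 := 0111110011
step 5: 1100010011
step 6: 0101000010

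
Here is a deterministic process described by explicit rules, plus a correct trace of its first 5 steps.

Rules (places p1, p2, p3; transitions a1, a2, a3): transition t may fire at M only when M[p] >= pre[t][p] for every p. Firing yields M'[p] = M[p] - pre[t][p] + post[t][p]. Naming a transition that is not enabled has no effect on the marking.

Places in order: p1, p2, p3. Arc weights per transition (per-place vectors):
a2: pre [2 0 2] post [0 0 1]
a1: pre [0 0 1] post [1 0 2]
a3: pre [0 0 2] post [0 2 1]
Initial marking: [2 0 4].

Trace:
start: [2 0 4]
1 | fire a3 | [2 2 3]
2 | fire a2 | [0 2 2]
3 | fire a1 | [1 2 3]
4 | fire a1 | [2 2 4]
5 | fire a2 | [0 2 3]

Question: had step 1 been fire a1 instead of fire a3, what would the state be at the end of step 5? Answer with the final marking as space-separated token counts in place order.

1 0 5

(re-executing from step 1 with the substitution; state before step 1: [2 0 4])
1 | fire a1 | [3 0 5]
2 | fire a2 | [1 0 4]
3 | fire a1 | [2 0 5]
4 | fire a1 | [3 0 6]
5 | fire a2 | [1 0 5]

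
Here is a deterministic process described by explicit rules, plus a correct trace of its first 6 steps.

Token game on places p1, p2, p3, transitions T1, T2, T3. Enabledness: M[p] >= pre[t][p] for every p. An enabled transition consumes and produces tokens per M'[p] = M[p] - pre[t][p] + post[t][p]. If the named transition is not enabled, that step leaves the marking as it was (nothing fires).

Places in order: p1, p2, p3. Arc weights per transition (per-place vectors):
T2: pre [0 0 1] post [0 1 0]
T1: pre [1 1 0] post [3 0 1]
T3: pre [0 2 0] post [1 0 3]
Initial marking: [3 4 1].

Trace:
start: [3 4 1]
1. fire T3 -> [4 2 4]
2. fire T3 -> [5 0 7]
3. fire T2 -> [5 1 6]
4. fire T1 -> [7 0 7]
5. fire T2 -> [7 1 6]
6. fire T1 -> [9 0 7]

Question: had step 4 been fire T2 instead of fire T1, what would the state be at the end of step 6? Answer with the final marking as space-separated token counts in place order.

7 2 5

(re-executing from step 4 with the substitution; state before step 4: [5 1 6])
4. fire T2 -> [5 2 5]
5. fire T2 -> [5 3 4]
6. fire T1 -> [7 2 5]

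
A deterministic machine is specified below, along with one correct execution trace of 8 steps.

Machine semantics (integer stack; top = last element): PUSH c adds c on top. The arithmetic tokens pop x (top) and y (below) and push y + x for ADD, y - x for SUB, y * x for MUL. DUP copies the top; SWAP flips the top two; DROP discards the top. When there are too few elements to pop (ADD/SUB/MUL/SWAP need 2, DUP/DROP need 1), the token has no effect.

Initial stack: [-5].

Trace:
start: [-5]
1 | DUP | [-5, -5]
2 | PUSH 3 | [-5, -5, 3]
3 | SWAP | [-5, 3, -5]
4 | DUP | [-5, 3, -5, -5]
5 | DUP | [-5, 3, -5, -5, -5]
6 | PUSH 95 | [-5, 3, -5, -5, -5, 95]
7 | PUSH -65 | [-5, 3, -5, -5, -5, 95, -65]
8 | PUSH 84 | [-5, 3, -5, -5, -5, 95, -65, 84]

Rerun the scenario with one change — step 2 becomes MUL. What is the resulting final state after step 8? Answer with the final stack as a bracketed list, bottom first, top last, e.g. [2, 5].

(re-executing from step 2 with the substitution; state before step 2: [-5, -5])
2 | MUL | [25]
3 | SWAP | [25]
4 | DUP | [25, 25]
5 | DUP | [25, 25, 25]
6 | PUSH 95 | [25, 25, 25, 95]
7 | PUSH -65 | [25, 25, 25, 95, -65]
8 | PUSH 84 | [25, 25, 25, 95, -65, 84]

[25, 25, 25, 95, -65, 84]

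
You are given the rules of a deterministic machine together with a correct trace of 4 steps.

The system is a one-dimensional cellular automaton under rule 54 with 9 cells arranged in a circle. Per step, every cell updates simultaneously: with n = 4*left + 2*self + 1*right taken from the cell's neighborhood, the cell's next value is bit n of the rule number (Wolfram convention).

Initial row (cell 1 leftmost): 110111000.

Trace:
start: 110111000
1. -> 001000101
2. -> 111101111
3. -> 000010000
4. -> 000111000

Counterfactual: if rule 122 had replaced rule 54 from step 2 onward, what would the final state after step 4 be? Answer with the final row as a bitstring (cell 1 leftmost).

001101011

(re-executing steps 2..4 under rule 122; state before step 2: 001000101)
2. -> 110101010
3. -> 111010101
4. -> 001101011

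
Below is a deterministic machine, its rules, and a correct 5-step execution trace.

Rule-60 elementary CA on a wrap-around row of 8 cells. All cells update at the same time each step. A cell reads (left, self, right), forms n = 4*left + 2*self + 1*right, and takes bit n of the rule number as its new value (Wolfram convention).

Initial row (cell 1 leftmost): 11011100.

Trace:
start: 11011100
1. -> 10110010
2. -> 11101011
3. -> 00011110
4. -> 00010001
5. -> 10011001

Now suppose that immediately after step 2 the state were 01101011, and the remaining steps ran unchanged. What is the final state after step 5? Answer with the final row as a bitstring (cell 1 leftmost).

state after step 2 := 01101011
3. -> 11011110
4. -> 10110001
5. -> 01101001

01101001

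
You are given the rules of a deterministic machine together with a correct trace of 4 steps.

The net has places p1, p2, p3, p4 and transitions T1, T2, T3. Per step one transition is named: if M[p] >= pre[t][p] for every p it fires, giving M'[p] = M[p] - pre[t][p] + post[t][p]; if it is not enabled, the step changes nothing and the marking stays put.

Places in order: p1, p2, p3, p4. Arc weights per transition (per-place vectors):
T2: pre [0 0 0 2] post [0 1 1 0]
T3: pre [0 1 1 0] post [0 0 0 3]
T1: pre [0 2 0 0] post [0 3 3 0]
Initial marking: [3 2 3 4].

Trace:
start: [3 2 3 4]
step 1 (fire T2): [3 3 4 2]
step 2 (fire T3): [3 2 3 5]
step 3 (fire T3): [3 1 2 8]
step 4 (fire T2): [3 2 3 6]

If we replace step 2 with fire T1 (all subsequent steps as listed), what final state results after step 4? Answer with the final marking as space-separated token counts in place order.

3 4 7 3

(re-executing from step 2 with the substitution; state before step 2: [3 3 4 2])
step 2 (fire T1): [3 4 7 2]
step 3 (fire T3): [3 3 6 5]
step 4 (fire T2): [3 4 7 3]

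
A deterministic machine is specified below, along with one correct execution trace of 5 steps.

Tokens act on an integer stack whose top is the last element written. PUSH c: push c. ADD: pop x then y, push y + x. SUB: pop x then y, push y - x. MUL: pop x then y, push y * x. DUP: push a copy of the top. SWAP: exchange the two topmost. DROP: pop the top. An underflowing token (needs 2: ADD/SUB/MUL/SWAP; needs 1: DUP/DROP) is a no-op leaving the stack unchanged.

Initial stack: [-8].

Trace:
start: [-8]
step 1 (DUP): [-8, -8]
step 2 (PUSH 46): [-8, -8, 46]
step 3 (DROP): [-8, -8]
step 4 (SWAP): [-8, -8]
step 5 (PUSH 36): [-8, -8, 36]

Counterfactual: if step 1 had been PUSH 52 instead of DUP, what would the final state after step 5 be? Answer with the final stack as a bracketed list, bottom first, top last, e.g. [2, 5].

[52, -8, 36]

(re-executing from step 1 with the substitution; state before step 1: [-8])
step 1 (PUSH 52): [-8, 52]
step 2 (PUSH 46): [-8, 52, 46]
step 3 (DROP): [-8, 52]
step 4 (SWAP): [52, -8]
step 5 (PUSH 36): [52, -8, 36]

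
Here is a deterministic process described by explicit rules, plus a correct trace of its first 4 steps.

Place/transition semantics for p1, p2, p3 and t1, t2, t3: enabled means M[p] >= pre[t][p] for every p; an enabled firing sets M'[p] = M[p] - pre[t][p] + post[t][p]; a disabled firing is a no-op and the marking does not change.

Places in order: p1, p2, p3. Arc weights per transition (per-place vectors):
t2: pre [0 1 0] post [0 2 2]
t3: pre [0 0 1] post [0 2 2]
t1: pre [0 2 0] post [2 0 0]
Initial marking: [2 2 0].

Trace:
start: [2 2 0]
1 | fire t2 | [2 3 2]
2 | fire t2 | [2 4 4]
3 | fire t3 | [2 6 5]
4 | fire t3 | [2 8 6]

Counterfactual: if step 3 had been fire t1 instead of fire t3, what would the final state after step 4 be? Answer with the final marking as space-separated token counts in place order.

4 4 5

(re-executing from step 3 with the substitution; state before step 3: [2 4 4])
3 | fire t1 | [4 2 4]
4 | fire t3 | [4 4 5]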